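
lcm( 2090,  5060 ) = 96140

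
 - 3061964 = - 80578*38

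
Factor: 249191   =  211^1*1181^1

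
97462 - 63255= 34207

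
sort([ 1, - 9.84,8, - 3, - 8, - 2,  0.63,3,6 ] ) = [ - 9.84, - 8, - 3, - 2, 0.63,1 , 3, 6,8]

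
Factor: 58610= 2^1*5^1*5861^1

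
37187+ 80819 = 118006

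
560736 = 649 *864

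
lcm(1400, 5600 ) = 5600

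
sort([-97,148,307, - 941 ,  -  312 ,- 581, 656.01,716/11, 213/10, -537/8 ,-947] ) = [ - 947,  -  941 , - 581, - 312,-97,-537/8,213/10,716/11, 148,307,656.01]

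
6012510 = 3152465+2860045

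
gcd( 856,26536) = 856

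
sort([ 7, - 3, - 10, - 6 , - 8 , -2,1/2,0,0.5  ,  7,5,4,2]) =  [-10, - 8,-6 ,-3, - 2, 0,1/2,0.5,2, 4,5,7 , 7 ]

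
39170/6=6528 + 1/3= 6528.33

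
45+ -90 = -45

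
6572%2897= 778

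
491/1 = 491 = 491.00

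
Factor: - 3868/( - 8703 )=2^2 * 3^( - 2 ) = 4/9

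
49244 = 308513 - 259269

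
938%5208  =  938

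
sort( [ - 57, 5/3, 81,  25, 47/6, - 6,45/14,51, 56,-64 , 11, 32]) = [ - 64 , - 57, - 6,5/3,  45/14,  47/6 , 11 , 25, 32, 51,  56,81]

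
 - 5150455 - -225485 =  - 4924970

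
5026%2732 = 2294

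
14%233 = 14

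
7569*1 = 7569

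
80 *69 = 5520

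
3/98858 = 3/98858= 0.00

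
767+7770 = 8537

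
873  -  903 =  - 30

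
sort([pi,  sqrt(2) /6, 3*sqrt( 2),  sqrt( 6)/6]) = [ sqrt (2 ) /6,  sqrt( 6 ) /6,  pi, 3*sqrt( 2) ]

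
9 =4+5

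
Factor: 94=2^1 *47^1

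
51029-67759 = - 16730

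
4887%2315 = 257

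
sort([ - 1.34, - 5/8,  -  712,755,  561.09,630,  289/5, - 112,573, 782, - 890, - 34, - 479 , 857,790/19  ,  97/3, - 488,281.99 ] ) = [-890,-712, - 488, - 479,-112, - 34, - 1.34,-5/8,97/3, 790/19,289/5, 281.99,561.09,573,630,755, 782, 857]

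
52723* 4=210892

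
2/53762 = 1/26881 =0.00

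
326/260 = 163/130 = 1.25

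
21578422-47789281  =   - 26210859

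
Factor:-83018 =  - 2^1*13^1*31^1*103^1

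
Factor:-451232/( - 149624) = 956/317 = 2^2*239^1*317^(-1)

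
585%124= 89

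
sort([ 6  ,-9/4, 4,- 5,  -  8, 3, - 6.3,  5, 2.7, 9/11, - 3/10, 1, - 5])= [  -  8,-6.3,  -  5, - 5, - 9/4, -3/10, 9/11,1,2.7,  3, 4,  5 , 6 ] 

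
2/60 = 1/30 = 0.03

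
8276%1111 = 499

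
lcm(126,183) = 7686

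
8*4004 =32032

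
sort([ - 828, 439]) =[ - 828, 439 ] 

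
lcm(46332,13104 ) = 1297296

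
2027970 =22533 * 90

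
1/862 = 1/862 =0.00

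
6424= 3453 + 2971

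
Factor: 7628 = 2^2 * 1907^1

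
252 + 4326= 4578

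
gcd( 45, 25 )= 5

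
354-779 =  - 425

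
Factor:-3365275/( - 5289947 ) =5^2*13^( - 1)*149^(- 1)*227^1  *593^1*2731^( - 1 )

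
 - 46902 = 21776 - 68678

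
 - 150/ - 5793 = 50/1931= 0.03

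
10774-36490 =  - 25716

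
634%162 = 148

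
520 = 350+170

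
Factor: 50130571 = 157^1*269^1*1187^1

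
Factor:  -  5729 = - 17^1*337^1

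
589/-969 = -31/51 =-0.61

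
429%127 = 48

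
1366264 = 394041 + 972223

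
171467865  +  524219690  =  695687555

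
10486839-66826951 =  - 56340112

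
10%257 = 10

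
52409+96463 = 148872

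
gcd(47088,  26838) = 54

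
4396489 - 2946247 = 1450242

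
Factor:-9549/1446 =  - 2^( -1)*3^1*241^(-1 )*1061^1 = - 3183/482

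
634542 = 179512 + 455030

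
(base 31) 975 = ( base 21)K29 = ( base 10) 8871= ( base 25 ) e4l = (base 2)10001010100111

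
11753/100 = 11753/100= 117.53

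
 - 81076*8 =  - 648608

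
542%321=221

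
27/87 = 9/29  =  0.31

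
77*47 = 3619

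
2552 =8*319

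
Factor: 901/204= 53/12  =  2^( - 2)*3^(  -  1)* 53^1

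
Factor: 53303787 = 3^2*31^2*6163^1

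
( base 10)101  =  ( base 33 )32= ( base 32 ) 35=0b1100101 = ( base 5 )401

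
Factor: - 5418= -2^1 *3^2*7^1 * 43^1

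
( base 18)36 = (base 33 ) 1R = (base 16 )3c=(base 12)50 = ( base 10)60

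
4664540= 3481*1340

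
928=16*58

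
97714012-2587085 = 95126927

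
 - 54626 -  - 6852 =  - 47774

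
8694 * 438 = 3807972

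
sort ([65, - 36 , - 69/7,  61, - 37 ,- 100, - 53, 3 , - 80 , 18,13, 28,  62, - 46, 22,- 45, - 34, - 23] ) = [-100, - 80, - 53, - 46,-45 , - 37, - 36, - 34, - 23,-69/7,3,13, 18,  22 , 28,61, 62,65 ] 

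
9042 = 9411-369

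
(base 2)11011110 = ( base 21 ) AC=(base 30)7C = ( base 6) 1010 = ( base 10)222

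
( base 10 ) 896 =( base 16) 380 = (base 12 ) 628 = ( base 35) pl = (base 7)2420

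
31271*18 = 562878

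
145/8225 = 29/1645 = 0.02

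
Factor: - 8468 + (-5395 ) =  - 13863 = - 3^1*4621^1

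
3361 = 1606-- 1755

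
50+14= 64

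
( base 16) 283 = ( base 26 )OJ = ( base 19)1eg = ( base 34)iv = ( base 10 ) 643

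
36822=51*722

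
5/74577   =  5/74577 = 0.00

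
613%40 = 13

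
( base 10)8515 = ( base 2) 10000101000011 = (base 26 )cfd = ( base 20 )115F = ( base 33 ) 7r1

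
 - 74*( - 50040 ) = 3702960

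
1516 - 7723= - 6207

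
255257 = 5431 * 47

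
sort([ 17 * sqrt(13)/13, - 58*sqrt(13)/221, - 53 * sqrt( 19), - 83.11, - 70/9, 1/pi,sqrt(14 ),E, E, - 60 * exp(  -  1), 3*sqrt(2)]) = [ - 53*sqrt ( 19), - 83.11,  -  60*exp(  -  1 ),-70/9 , - 58 *sqrt( 13) /221,  1/pi,E, E,sqrt ( 14 ) , 3*sqrt( 2),17 *sqrt( 13)/13 ]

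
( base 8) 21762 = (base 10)9202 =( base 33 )8es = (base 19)1696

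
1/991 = 1/991 = 0.00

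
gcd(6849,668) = 1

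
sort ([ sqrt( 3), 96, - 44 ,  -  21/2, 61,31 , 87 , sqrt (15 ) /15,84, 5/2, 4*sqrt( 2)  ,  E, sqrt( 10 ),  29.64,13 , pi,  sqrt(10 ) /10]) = [ - 44,  -  21/2, sqrt(15)/15,sqrt(  10)/10,sqrt ( 3 ), 5/2, E,pi, sqrt( 10), 4*sqrt( 2) , 13,29.64 , 31,61,84, 87, 96 ]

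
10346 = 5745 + 4601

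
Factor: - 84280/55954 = -42140/27977= - 2^2*5^1*7^2*43^1*101^(-1)*277^( - 1) 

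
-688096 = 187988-876084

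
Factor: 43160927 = 197^1*219091^1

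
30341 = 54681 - 24340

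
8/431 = 8/431 = 0.02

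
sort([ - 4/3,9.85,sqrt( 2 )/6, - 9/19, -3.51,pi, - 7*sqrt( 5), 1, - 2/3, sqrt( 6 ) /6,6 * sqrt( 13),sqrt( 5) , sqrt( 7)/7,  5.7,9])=[  -  7 * sqrt( 5 ), - 3.51,-4/3,- 2/3,-9/19, sqrt( 2)/6,sqrt(7 )/7,sqrt (6 )/6,1,sqrt( 5),pi,5.7,9,  9.85,6* sqrt( 13 )] 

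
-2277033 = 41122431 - 43399464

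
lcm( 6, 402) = 402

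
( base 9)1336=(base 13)5C4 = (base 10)1005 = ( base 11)834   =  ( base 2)1111101101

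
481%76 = 25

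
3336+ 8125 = 11461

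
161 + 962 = 1123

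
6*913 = 5478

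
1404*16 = 22464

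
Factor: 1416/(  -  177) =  - 2^3 = - 8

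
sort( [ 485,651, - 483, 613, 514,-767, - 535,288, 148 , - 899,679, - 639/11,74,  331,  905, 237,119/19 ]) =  [ - 899, - 767, - 535 , - 483 , - 639/11 , 119/19, 74,148 , 237, 288,331, 485,514, 613,651,679, 905]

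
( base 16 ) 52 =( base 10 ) 82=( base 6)214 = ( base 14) 5c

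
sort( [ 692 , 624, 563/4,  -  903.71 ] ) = [ - 903.71, 563/4,  624,692 ]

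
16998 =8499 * 2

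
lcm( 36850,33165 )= 331650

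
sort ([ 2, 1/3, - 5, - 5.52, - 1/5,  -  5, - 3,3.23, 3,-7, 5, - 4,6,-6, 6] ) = [-7, - 6,  -  5.52, - 5 , - 5,  -  4,  -  3,- 1/5,1/3,  2, 3,  3.23, 5, 6,  6]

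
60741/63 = 6749/7  =  964.14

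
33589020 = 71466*470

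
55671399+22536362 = 78207761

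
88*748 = 65824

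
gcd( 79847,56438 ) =1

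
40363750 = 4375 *9226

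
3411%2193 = 1218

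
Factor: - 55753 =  - 127^1*439^1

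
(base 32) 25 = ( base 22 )33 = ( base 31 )27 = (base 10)69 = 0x45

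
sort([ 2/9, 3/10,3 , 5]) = [ 2/9,3/10,3, 5]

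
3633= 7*519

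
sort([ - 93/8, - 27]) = [ - 27, - 93/8] 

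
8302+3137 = 11439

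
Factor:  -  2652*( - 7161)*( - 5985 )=  -  2^2*3^4*5^1*7^2 *11^1*13^1*17^1 *19^1* 31^1 = - 113660967420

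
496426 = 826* 601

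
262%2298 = 262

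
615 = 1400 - 785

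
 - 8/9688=-1+1210/1211 = -0.00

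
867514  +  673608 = 1541122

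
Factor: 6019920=2^4*3^4*5^1*929^1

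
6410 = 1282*5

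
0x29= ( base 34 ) 17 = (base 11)38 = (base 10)41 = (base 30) 1B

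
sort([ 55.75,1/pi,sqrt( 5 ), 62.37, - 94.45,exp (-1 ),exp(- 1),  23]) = [  -  94.45, 1/pi,  exp(  -  1 ),exp(-1 ), sqrt( 5), 23,55.75,62.37 ]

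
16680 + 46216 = 62896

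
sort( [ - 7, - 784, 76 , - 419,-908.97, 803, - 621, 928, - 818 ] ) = [ - 908.97, - 818 , - 784, - 621, - 419,  -  7,76,803, 928]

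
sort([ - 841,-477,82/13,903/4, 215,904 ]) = [ - 841, - 477, 82/13, 215, 903/4,904 ]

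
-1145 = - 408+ - 737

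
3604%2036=1568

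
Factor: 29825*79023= 3^1 * 5^2*7^1 * 53^1* 71^1*1193^1 = 2356860975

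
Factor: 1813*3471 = 3^1*7^2*13^1*37^1*89^1= 6292923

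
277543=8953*31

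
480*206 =98880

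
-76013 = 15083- 91096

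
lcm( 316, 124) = 9796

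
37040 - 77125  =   - 40085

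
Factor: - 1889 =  - 1889^1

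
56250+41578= 97828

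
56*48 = 2688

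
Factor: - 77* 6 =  - 2^1*3^1*7^1 * 11^1 = - 462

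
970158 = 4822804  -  3852646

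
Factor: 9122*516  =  4706952 = 2^3*3^1*43^1* 4561^1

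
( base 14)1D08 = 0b1010010110100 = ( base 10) 5300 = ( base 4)1102310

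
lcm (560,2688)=13440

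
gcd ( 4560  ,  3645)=15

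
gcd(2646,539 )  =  49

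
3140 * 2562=8044680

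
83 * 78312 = 6499896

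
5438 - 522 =4916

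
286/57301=286/57301 = 0.00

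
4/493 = 4/493 =0.01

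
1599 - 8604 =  - 7005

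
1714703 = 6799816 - 5085113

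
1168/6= 584/3 = 194.67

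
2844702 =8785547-5940845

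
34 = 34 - 0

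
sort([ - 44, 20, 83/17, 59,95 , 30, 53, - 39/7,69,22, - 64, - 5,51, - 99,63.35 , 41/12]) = [ - 99, - 64, - 44, - 39/7, - 5, 41/12, 83/17, 20, 22,30, 51,53,59,  63.35 , 69, 95]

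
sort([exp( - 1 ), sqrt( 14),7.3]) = [exp ( - 1 ),sqrt(14 ),  7.3 ]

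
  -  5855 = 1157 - 7012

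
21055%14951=6104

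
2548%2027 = 521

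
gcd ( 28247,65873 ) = 1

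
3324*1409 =4683516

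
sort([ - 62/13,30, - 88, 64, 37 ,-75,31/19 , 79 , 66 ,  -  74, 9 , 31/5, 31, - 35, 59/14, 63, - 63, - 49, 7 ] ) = [- 88, - 75, - 74 ,-63, - 49,-35 ,- 62/13, 31/19,59/14 , 31/5, 7,9,  30, 31,37,  63, 64 , 66, 79] 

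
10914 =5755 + 5159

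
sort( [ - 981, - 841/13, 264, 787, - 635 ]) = [ - 981, - 635, - 841/13, 264,  787 ] 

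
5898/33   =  1966/11 = 178.73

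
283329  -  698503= - 415174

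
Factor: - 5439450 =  - 2^1*3^1*5^2*36263^1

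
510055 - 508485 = 1570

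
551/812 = 19/28=0.68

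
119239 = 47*2537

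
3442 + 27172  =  30614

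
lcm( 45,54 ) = 270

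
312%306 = 6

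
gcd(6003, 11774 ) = 29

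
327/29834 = 327/29834 =0.01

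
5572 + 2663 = 8235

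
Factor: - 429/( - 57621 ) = 143/19207  =  11^1* 13^1*19207^( - 1 )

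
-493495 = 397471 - 890966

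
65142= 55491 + 9651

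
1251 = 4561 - 3310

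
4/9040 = 1/2260 =0.00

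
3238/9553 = 3238/9553 = 0.34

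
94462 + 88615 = 183077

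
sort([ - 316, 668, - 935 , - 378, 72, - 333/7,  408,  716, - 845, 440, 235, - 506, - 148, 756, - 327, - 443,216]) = [ - 935,-845, - 506, - 443, - 378 , - 327 , - 316,  -  148, - 333/7,72, 216, 235,  408, 440, 668, 716, 756]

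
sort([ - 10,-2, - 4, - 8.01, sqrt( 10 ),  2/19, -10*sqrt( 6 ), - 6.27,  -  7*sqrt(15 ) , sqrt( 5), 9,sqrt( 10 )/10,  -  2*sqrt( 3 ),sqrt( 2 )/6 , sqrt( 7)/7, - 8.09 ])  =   [ - 7*sqrt( 15), - 10 * sqrt( 6),  -  10, - 8.09 , - 8.01, - 6.27, - 4, - 2*sqrt(3) ,-2, 2/19,sqrt(2)/6,  sqrt( 10)/10,sqrt( 7)/7, sqrt(5),sqrt( 10),9 ] 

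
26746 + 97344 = 124090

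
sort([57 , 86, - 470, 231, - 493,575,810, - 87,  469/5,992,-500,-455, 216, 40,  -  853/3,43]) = [ - 500 , - 493, - 470, - 455, - 853/3,- 87 , 40,43, 57,86 , 469/5,216, 231,575, 810,  992 ]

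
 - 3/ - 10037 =3/10037=0.00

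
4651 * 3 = 13953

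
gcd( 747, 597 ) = 3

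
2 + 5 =7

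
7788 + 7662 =15450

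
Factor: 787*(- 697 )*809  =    -  443768051 = - 17^1*41^1 * 787^1 * 809^1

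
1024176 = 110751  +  913425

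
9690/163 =59  +  73/163=59.45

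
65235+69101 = 134336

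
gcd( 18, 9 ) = 9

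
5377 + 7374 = 12751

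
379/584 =379/584 = 0.65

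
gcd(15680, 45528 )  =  56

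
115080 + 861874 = 976954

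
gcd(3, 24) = 3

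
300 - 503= - 203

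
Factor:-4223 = -41^1*103^1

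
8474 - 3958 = 4516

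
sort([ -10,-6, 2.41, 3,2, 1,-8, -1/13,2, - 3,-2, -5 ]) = [ - 10,  -  8, - 6, - 5, - 3 , - 2,-1/13, 1,2, 2,2.41,3]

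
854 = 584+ 270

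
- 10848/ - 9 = 1205 + 1/3  =  1205.33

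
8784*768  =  6746112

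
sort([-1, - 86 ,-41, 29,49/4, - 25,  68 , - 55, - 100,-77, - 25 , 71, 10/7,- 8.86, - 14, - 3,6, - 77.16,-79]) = [ - 100,- 86,-79, - 77.16,- 77, -55, - 41 , - 25,-25 , - 14,  -  8.86 ,-3, - 1,10/7, 6, 49/4,29,  68, 71 ]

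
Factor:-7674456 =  - 2^3*3^1*23^1*  13903^1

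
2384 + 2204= 4588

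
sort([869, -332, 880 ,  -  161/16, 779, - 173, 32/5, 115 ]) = [ - 332, - 173,-161/16, 32/5,  115, 779, 869, 880 ]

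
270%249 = 21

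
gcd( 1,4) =1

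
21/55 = 21/55 = 0.38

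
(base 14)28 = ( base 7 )51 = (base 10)36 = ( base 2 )100100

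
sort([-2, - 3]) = [ - 3,-2 ] 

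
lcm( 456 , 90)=6840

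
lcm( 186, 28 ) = 2604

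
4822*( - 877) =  - 4228894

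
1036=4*259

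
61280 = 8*7660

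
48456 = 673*72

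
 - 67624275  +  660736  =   - 66963539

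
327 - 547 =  - 220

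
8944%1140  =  964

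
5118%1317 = 1167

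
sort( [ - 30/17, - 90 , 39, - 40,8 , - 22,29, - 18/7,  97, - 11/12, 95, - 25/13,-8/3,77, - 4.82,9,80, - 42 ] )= [ - 90, - 42, - 40, - 22 ,-4.82,  -  8/3 , - 18/7 , - 25/13 , - 30/17, - 11/12, 8,9,29 , 39,77 , 80 , 95,97] 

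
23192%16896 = 6296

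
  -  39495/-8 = 39495/8 = 4936.88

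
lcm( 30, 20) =60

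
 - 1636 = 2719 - 4355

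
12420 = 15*828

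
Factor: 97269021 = 3^2*1237^1* 8737^1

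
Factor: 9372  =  2^2*3^1*11^1* 71^1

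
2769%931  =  907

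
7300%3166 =968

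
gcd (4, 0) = 4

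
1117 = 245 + 872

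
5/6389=5/6389 = 0.00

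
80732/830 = 40366/415  =  97.27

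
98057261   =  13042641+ 85014620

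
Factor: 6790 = 2^1*5^1*7^1 * 97^1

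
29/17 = 1 + 12/17 = 1.71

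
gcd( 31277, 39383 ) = 1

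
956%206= 132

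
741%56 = 13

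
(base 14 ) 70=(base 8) 142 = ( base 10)98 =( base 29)3B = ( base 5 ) 343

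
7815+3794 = 11609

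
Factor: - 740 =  - 2^2*5^1*37^1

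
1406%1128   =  278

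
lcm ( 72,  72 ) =72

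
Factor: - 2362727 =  - 31^1*199^1*383^1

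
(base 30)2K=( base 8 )120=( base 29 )2m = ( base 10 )80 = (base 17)4C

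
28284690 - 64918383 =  - 36633693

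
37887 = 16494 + 21393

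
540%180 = 0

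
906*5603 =5076318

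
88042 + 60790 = 148832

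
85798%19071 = 9514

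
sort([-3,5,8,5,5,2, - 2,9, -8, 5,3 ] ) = [ - 8, -3,-2,2,3,5, 5 , 5,5,8,9 ]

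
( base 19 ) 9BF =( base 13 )1772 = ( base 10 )3473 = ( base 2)110110010001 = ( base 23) 6d0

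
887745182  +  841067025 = 1728812207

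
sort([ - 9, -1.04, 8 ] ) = [ - 9 ,-1.04,8]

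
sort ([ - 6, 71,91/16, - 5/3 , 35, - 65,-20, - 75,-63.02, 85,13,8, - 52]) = [ - 75, -65,  -  63.02, -52, - 20, - 6 , - 5/3, 91/16,8, 13, 35, 71, 85] 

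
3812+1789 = 5601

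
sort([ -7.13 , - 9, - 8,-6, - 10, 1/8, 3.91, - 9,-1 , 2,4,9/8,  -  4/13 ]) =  [ - 10,  -  9, - 9,-8, - 7.13 ,  -  6, - 1, - 4/13, 1/8, 9/8,2, 3.91, 4]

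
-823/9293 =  - 823/9293 = - 0.09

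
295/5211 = 295/5211  =  0.06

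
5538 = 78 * 71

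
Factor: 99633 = 3^1*33211^1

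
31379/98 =320 + 19/98 = 320.19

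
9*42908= 386172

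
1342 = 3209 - 1867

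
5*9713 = 48565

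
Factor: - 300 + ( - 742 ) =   -  2^1*521^1 = - 1042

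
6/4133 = 6/4133 =0.00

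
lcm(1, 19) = 19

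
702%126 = 72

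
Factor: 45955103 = 45955103^1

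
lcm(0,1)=0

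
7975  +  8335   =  16310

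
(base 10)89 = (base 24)3H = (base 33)2n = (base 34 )2l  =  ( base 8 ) 131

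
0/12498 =0 = 0.00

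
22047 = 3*7349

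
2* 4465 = 8930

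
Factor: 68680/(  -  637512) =-3^( -1 ) * 5^1 * 17^1*263^ (-1 )= -85/789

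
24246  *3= 72738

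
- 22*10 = -220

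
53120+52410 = 105530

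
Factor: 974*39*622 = 23627292=2^2*3^1*13^1 * 311^1*487^1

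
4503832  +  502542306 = 507046138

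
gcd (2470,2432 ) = 38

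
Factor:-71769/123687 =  -47/81 = -3^ ( - 4)*47^1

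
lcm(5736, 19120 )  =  57360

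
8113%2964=2185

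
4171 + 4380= 8551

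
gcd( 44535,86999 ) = 1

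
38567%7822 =7279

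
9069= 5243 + 3826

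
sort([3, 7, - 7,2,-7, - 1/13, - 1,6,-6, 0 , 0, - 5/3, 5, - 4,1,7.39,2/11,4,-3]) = [-7, - 7, - 6  ,- 4, - 3, - 5/3,  -  1, - 1/13,0,0,2/11,1, 2,3, 4,5,6,7, 7.39]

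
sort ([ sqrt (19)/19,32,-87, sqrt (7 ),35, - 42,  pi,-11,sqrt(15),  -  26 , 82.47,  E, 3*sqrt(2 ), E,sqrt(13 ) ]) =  [ - 87, - 42,- 26 ,  -  11, sqrt( 19) /19, sqrt(7),E,E, pi, sqrt(13),sqrt( 15), 3*sqrt( 2),  32, 35,82.47 ]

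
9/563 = 9/563  =  0.02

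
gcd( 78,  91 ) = 13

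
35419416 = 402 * 88108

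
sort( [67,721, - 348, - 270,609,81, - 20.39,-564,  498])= [ - 564, - 348, - 270, - 20.39, 67, 81,498,  609,721] 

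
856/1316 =214/329  =  0.65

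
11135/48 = 231 + 47/48 = 231.98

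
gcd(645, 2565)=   15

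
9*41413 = 372717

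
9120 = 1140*8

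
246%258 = 246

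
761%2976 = 761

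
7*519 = 3633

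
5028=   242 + 4786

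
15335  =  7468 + 7867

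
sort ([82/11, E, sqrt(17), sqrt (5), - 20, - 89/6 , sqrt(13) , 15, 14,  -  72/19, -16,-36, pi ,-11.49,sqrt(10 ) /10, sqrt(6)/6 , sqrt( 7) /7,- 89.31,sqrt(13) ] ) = [ - 89.31, - 36,-20, - 16, - 89/6,  -  11.49,-72/19,  sqrt(10) /10, sqrt( 7)/7, sqrt ( 6)/6, sqrt(5),E, pi , sqrt( 13), sqrt (13 ),sqrt( 17) , 82/11, 14,  15 ]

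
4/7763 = 4/7763 = 0.00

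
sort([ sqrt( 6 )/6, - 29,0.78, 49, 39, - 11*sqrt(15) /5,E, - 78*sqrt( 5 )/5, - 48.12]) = [ - 48.12, - 78*sqrt( 5)/5,-29, - 11* sqrt( 15 )/5, sqrt( 6) /6,0.78,E, 39,  49]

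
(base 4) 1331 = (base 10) 125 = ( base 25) 50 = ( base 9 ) 148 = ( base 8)175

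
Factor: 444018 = 2^1* 3^1* 43^1*1721^1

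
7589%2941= 1707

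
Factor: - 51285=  - 3^1*5^1*13^1*263^1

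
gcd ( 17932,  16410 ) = 2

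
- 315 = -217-98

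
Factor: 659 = 659^1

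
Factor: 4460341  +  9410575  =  2^2*3467729^1 =13870916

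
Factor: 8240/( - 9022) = -4120/4511 = - 2^3*5^1 * 13^ ( - 1) * 103^1*347^(-1)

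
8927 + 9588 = 18515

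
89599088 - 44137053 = 45462035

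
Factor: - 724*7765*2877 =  - 16174091220 = -2^2*3^1*5^1*7^1*137^1*181^1*1553^1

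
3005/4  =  3005/4  =  751.25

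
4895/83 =58 + 81/83 = 58.98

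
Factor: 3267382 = 2^1*1633691^1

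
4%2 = 0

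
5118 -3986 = 1132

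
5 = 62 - 57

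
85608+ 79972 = 165580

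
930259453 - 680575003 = 249684450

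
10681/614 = 10681/614 = 17.40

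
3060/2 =1530=1530.00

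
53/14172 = 53/14172= 0.00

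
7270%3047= 1176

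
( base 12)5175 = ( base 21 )K2B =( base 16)22a9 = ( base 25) E4N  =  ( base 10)8873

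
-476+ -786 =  - 1262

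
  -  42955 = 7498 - 50453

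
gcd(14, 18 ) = 2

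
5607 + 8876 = 14483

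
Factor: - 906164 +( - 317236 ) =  - 1223400 =- 2^3*3^1*5^2*2039^1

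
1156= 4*289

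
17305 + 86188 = 103493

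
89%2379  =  89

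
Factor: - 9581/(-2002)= 2^( -1) *7^(-1)*67^1 = 67/14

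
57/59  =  57/59 = 0.97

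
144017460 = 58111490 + 85905970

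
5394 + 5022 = 10416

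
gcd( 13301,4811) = 283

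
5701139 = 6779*841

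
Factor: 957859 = 7^1*193^1 * 709^1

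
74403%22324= 7431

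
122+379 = 501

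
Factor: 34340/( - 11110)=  - 2^1* 11^( - 1)*17^1 = - 34/11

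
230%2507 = 230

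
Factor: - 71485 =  - 5^1 * 17^1*29^2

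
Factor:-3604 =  - 2^2*17^1*53^1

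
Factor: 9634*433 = 4171522 = 2^1*433^1*4817^1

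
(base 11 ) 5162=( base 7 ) 25645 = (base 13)3166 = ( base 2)1101010111100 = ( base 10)6844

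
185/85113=185/85113=0.00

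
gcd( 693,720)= 9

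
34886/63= 553 + 47/63 = 553.75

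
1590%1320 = 270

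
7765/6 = 1294 + 1/6 = 1294.17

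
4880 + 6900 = 11780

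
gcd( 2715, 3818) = 1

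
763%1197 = 763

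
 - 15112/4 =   -  3778  =  - 3778.00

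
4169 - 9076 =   -  4907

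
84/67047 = 28/22349  =  0.00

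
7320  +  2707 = 10027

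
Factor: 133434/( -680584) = -2^(  -  2)*3^3 *7^1*241^( - 1) = - 189/964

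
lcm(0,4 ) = 0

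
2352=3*784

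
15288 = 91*168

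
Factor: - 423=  - 3^2 * 47^1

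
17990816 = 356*50536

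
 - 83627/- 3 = 83627/3 = 27875.67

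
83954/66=41977/33 = 1272.03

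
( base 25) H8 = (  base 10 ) 433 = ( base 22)JF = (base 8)661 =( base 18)161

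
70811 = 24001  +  46810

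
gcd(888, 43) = 1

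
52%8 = 4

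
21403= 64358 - 42955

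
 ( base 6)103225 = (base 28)AO1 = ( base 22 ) hcl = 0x2141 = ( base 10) 8513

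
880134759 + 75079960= 955214719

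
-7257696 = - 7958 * 912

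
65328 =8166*8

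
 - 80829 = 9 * ( - 8981 ) 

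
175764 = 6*29294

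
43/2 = 43/2=21.50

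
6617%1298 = 127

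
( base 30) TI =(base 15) 3E3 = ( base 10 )888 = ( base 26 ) 184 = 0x378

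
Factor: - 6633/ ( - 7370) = 2^(-1) * 3^2*5^(  -  1)=9/10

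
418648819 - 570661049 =  -  152012230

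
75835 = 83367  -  7532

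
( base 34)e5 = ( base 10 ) 481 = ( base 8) 741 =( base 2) 111100001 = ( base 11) 3a8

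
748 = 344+404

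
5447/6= 5447/6 = 907.83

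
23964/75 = 319 + 13/25 = 319.52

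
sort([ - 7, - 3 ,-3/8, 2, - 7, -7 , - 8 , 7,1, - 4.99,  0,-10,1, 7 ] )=[-10,-8,  -  7, - 7, - 7, - 4.99, - 3, - 3/8,  0,1,1,2,7, 7 ]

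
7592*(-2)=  - 15184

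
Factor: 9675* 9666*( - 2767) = -2^1*3^5*5^2*43^1*179^1 *2767^1 =-258765827850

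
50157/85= 50157/85 = 590.08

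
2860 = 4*715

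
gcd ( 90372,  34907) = 1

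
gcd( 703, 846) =1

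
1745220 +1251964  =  2997184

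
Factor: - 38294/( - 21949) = 82/47= 2^1 * 41^1 * 47^( - 1)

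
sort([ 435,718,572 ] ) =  [435, 572, 718]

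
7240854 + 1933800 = 9174654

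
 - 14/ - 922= 7/461= 0.02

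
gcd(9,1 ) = 1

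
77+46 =123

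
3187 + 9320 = 12507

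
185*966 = 178710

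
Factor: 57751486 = 2^1*13^1*179^1*12409^1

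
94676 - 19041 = 75635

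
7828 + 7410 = 15238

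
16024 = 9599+6425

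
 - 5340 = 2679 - 8019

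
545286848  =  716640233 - 171353385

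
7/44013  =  7/44013 = 0.00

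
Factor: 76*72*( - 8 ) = -2^8* 3^2*19^1 = -43776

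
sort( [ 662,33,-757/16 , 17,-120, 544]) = [- 120, - 757/16,17, 33, 544 , 662] 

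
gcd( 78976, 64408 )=8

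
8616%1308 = 768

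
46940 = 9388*5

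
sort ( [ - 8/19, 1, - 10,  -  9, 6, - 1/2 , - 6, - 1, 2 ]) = [- 10 , - 9, - 6, - 1, - 1/2, - 8/19, 1, 2,6]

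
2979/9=331 = 331.00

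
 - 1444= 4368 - 5812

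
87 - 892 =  - 805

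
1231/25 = 1231/25 = 49.24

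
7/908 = 7/908 = 0.01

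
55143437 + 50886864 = 106030301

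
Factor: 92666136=2^3 * 3^1*29^1*211^1*631^1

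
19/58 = 19/58 = 0.33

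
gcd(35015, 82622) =1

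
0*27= 0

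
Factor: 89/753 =3^( - 1 )*89^1*251^( - 1)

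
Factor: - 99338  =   - 2^1*49669^1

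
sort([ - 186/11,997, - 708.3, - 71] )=[ - 708.3,-71,  -  186/11, 997]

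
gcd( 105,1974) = 21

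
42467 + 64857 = 107324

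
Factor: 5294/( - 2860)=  - 2^( -1)*5^( - 1)*11^( - 1 )*13^ ( - 1) * 2647^1 = - 2647/1430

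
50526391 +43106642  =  93633033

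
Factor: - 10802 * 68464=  - 2^5 * 11^2 * 389^1*491^1 = - 739548128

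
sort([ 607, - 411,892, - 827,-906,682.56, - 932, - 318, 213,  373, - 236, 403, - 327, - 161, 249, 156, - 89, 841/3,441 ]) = [ - 932, - 906, - 827 , - 411, - 327, - 318, -236 , - 161,-89,156, 213, 249, 841/3,  373, 403,441,  607 , 682.56,892 ]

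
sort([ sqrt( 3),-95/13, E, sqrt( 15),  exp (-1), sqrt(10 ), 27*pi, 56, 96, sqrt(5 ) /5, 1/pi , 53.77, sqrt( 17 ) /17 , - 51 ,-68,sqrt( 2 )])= [  -  68, - 51, - 95/13,sqrt ( 17) /17, 1/pi, exp(  -  1 ) , sqrt( 5)/5, sqrt( 2 )  ,  sqrt( 3),E, sqrt( 10 ), sqrt( 15), 53.77,  56, 27*pi, 96] 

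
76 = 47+29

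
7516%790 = 406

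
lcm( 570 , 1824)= 9120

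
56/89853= 56/89853 = 0.00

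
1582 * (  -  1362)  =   - 2154684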